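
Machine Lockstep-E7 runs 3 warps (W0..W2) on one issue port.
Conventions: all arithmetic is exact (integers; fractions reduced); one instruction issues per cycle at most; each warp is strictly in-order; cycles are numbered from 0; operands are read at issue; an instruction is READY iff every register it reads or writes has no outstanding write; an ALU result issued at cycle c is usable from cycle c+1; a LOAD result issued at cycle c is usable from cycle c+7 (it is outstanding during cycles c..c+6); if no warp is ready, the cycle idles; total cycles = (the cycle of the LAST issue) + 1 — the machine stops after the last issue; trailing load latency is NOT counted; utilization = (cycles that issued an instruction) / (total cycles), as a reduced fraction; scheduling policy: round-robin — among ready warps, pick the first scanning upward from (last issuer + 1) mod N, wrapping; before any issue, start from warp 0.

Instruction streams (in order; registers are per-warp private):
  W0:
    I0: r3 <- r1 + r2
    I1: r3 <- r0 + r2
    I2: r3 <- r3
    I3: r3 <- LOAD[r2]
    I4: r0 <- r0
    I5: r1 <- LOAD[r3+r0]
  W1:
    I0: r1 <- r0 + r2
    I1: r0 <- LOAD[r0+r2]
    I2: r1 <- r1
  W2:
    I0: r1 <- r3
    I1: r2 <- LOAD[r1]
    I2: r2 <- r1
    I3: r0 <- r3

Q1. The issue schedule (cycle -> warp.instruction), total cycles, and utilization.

cycle 0: W0.I0
cycle 1: W1.I0
cycle 2: W2.I0
cycle 3: W0.I1
cycle 4: W1.I1
cycle 5: W2.I1
cycle 6: W0.I2
cycle 7: W1.I2
cycle 8: W0.I3
cycle 9: W0.I4
cycle 10: idle
cycle 11: idle
cycle 12: W2.I2
cycle 13: W2.I3
cycle 14: idle
cycle 15: W0.I5

Answer: 16 cycles, utilization 13/16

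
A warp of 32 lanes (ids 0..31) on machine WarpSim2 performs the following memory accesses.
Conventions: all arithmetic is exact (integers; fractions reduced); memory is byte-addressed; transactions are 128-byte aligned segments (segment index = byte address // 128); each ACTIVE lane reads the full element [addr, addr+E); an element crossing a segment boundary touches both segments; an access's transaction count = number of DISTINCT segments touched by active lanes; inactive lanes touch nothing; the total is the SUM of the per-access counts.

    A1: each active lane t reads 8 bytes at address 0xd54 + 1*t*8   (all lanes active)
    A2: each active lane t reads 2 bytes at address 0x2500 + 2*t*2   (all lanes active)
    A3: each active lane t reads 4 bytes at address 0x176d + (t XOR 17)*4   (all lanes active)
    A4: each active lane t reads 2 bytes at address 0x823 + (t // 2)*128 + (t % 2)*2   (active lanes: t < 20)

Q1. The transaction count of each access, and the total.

A1: 3 transactions
A2: 1 transaction
A3: 2 transactions
A4: 10 transactions

Answer: 3,1,2,10; total 16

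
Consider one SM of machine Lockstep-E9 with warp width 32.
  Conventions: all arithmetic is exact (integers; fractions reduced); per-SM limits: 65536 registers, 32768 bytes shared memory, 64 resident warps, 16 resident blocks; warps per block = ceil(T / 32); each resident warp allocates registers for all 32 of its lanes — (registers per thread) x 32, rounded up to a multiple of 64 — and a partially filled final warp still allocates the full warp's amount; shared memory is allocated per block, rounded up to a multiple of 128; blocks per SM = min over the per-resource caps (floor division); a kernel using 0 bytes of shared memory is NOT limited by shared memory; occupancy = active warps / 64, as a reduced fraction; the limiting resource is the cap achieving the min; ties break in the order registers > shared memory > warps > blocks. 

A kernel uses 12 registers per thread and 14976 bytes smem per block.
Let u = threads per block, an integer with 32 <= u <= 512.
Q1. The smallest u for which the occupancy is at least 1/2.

Answer: u = 481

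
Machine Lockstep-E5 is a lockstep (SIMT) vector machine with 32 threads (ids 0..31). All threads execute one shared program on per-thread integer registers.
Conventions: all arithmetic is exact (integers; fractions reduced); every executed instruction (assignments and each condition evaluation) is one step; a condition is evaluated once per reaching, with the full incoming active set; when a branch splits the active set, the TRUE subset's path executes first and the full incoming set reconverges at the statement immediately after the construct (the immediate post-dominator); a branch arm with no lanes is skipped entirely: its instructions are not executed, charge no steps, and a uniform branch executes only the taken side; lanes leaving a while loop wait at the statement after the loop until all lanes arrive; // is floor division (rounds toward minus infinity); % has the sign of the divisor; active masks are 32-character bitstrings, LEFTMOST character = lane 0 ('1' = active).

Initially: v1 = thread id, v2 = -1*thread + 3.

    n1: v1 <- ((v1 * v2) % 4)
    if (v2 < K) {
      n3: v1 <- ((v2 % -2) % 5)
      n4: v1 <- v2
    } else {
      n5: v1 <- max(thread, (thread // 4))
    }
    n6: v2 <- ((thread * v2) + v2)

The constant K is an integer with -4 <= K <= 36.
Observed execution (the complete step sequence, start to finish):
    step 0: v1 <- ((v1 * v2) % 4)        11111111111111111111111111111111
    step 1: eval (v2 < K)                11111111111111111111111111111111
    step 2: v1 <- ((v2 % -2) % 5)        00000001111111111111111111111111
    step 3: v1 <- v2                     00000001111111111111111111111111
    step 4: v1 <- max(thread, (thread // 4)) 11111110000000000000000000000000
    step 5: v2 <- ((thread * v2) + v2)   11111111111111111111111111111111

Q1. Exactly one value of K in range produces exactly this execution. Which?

Answer: K = -3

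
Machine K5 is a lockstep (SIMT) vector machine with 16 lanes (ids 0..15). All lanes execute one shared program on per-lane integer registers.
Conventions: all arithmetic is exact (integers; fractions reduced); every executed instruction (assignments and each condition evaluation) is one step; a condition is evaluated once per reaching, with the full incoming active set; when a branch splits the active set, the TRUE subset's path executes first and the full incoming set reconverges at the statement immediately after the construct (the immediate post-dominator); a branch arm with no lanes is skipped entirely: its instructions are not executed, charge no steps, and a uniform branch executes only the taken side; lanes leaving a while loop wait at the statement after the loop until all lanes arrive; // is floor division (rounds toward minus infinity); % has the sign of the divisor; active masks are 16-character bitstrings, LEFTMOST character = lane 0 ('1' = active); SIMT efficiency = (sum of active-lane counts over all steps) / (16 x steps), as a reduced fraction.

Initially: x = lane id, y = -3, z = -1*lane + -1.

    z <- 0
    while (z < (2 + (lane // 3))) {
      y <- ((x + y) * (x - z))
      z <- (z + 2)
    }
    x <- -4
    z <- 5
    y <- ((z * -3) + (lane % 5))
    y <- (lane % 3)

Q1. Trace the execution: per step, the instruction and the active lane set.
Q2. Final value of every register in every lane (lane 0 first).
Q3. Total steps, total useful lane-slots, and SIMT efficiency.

step 0: z <- 0                       1111111111111111
step 1: eval (z < (2 + (lane // 3))) 1111111111111111
step 2: y <- ((x + y) * (x - z))     1111111111111111
step 3: z <- (z + 2)                 1111111111111111
step 4: eval (z < (2 + (lane // 3))) 1111111111111111
step 5: y <- ((x + y) * (x - z))     0001111111111111
step 6: z <- (z + 2)                 0001111111111111
step 7: eval (z < (2 + (lane // 3))) 0001111111111111
step 8: y <- ((x + y) * (x - z))     0000000001111111
step 9: z <- (z + 2)                 0000000001111111
step 10: eval (z < (2 + (lane // 3))) 0000000001111111
step 11: y <- ((x + y) * (x - z))     0000000000000001
step 12: z <- (z + 2)                 0000000000000001
step 13: eval (z < (2 + (lane // 3))) 0000000000000001
step 14: x <- -4                      1111111111111111
step 15: z <- 5                       1111111111111111
step 16: y <- ((z * -3) + (lane % 5)) 1111111111111111
step 17: y <- (lane % 3)              1111111111111111

Answer: 18 steps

x: -4,-4,-4,-4,-4,-4,-4,-4,-4,-4,-4,-4,-4,-4,-4,-4
y: 0,1,2,0,1,2,0,1,2,0,1,2,0,1,2,0
z: 5,5,5,5,5,5,5,5,5,5,5,5,5,5,5,5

steps = 18; useful = 207; efficiency = 207/288 = 23/32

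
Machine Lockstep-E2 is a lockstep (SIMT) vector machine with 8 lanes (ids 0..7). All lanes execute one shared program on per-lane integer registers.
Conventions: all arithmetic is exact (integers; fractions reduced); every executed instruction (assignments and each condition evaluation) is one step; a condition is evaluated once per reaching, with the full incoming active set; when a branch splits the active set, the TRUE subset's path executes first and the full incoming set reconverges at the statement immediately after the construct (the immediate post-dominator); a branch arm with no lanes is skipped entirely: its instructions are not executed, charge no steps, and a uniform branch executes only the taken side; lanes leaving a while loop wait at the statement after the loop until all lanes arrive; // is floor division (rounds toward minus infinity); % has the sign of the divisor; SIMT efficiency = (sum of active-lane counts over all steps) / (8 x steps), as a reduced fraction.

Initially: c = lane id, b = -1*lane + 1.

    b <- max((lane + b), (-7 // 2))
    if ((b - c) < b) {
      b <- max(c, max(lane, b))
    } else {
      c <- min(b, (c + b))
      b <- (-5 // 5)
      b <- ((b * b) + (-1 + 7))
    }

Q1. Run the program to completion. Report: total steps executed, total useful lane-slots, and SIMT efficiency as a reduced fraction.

Answer: 6 steps, 26 useful, 13/24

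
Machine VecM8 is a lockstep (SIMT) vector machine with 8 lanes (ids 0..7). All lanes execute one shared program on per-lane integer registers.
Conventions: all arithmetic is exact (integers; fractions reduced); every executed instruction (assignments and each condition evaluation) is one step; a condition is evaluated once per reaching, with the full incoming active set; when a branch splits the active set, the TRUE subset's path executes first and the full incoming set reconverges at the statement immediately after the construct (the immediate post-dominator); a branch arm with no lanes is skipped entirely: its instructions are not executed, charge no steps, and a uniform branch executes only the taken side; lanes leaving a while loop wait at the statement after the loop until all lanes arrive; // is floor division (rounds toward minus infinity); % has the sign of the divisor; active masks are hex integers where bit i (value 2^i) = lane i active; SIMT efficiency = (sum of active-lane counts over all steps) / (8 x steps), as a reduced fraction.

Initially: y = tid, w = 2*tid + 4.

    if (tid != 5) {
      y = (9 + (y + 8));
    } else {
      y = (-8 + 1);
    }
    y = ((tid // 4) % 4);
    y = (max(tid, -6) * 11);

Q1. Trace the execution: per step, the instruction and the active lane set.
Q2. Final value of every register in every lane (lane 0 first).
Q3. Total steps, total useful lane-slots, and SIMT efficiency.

step 0: eval (tid != 5)              0xff
step 1: y <- (9 + (y + 8))           0xdf
step 2: y <- (-8 + 1)                0x20
step 3: y <- ((tid // 4) % 4)        0xff
step 4: y <- (max(tid, -6) * 11)     0xff

Answer: 5 steps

y: 0,11,22,33,44,55,66,77
w: 4,6,8,10,12,14,16,18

steps = 5; useful = 32; efficiency = 32/40 = 4/5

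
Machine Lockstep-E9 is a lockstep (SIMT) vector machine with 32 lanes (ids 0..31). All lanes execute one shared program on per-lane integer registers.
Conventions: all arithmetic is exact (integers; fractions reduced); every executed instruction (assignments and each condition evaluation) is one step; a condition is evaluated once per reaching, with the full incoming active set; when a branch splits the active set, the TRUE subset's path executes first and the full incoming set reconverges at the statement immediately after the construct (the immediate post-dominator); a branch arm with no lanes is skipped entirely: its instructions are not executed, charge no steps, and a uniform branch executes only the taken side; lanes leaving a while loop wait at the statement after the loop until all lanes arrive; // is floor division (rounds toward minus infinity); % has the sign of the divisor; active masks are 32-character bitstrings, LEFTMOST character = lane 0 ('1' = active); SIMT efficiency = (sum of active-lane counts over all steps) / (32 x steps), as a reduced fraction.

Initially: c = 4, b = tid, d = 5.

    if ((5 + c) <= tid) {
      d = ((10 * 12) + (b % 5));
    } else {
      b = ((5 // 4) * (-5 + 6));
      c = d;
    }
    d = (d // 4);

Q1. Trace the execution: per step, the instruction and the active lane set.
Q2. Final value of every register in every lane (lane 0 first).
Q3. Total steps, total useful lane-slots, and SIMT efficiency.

step 0: eval ((5 + c) <= tid)        11111111111111111111111111111111
step 1: d <- ((10 * 12) + (b % 5))   00000000011111111111111111111111
step 2: b <- ((5 // 4) * (-5 + 6))   11111111100000000000000000000000
step 3: c <- d                       11111111100000000000000000000000
step 4: d <- (d // 4)                11111111111111111111111111111111

Answer: 5 steps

c: 5,5,5,5,5,5,5,5,5,4,4,4,4,4,4,4,4,4,4,4,4,4,4,4,4,4,4,4,4,4,4,4
b: 1,1,1,1,1,1,1,1,1,9,10,11,12,13,14,15,16,17,18,19,20,21,22,23,24,25,26,27,28,29,30,31
d: 1,1,1,1,1,1,1,1,1,31,30,30,30,30,31,30,30,30,30,31,30,30,30,30,31,30,30,30,30,31,30,30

steps = 5; useful = 105; efficiency = 105/160 = 21/32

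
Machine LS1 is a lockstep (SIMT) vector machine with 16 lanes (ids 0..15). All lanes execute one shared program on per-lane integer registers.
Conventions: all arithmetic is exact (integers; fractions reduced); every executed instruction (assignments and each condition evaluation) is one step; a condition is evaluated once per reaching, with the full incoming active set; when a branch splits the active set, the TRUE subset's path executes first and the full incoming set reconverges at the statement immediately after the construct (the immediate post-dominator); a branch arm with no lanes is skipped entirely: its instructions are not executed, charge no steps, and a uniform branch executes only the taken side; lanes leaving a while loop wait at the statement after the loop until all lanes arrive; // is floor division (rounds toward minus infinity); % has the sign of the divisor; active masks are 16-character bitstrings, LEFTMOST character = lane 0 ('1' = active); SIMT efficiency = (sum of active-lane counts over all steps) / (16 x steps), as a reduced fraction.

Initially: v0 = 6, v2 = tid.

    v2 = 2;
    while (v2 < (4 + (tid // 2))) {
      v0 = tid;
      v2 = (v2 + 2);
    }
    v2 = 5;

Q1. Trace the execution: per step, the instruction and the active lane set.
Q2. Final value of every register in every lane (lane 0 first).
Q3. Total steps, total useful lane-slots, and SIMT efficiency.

step 0: v2 <- 2                      1111111111111111
step 1: eval (v2 < (4 + (tid // 2))) 1111111111111111
step 2: v0 <- tid                    1111111111111111
step 3: v2 <- (v2 + 2)               1111111111111111
step 4: eval (v2 < (4 + (tid // 2))) 1111111111111111
step 5: v0 <- tid                    0011111111111111
step 6: v2 <- (v2 + 2)               0011111111111111
step 7: eval (v2 < (4 + (tid // 2))) 0011111111111111
step 8: v0 <- tid                    0000001111111111
step 9: v2 <- (v2 + 2)               0000001111111111
step 10: eval (v2 < (4 + (tid // 2))) 0000001111111111
step 11: v0 <- tid                    0000000000111111
step 12: v2 <- (v2 + 2)               0000000000111111
step 13: eval (v2 < (4 + (tid // 2))) 0000000000111111
step 14: v0 <- tid                    0000000000000011
step 15: v2 <- (v2 + 2)               0000000000000011
step 16: eval (v2 < (4 + (tid // 2))) 0000000000000011
step 17: v2 <- 5                      1111111111111111

Answer: 18 steps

v0: 0,1,2,3,4,5,6,7,8,9,10,11,12,13,14,15
v2: 5,5,5,5,5,5,5,5,5,5,5,5,5,5,5,5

steps = 18; useful = 192; efficiency = 192/288 = 2/3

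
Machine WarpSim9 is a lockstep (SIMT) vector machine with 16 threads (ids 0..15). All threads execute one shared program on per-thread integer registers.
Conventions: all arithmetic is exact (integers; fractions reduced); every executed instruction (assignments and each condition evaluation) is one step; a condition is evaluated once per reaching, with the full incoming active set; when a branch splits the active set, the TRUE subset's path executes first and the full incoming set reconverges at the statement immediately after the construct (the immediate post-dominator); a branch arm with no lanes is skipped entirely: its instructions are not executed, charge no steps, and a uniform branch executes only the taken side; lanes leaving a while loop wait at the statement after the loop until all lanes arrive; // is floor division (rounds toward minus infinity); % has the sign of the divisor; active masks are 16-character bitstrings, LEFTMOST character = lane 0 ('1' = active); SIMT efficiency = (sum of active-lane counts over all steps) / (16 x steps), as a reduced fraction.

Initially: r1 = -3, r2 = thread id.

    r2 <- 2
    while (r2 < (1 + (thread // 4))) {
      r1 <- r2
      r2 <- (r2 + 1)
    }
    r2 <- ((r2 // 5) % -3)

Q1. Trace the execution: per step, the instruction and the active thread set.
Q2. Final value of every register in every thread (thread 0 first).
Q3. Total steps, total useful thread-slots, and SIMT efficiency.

step 0: r2 <- 2                      1111111111111111
step 1: eval (r2 < (1 + (thread // 4))) 1111111111111111
step 2: r1 <- r2                     0000000011111111
step 3: r2 <- (r2 + 1)               0000000011111111
step 4: eval (r2 < (1 + (thread // 4))) 0000000011111111
step 5: r1 <- r2                     0000000000001111
step 6: r2 <- (r2 + 1)               0000000000001111
step 7: eval (r2 < (1 + (thread // 4))) 0000000000001111
step 8: r2 <- ((r2 // 5) % -3)       1111111111111111

Answer: 9 steps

r1: -3,-3,-3,-3,-3,-3,-3,-3,2,2,2,2,3,3,3,3
r2: 0,0,0,0,0,0,0,0,0,0,0,0,0,0,0,0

steps = 9; useful = 84; efficiency = 84/144 = 7/12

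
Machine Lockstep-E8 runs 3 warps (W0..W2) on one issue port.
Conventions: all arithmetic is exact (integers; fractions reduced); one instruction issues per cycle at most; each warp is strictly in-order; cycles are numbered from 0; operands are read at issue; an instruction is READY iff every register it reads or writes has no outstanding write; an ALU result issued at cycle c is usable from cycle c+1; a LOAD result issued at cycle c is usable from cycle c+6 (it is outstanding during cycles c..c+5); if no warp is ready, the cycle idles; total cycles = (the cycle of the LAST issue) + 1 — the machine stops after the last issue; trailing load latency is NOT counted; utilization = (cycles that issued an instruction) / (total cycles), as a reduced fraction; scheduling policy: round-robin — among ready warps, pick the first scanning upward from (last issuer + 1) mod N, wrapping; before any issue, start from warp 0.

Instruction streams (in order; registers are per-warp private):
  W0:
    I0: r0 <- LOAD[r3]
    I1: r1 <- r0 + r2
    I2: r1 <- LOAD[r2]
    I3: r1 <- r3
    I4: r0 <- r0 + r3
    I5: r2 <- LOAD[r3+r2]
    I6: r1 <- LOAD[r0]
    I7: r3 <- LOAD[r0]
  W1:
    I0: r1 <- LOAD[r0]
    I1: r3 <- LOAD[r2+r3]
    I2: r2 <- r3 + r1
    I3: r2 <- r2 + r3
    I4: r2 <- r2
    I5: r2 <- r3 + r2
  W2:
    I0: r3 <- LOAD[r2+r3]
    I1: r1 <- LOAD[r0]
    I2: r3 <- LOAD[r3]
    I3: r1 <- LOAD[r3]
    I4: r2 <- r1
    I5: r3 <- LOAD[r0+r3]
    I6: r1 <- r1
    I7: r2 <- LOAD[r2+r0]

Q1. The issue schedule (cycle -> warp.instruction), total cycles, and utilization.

cycle 0: W0.I0
cycle 1: W1.I0
cycle 2: W2.I0
cycle 3: W1.I1
cycle 4: W2.I1
cycle 5: idle
cycle 6: W0.I1
cycle 7: W0.I2
cycle 8: W2.I2
cycle 9: W1.I2
cycle 10: W1.I3
cycle 11: W1.I4
cycle 12: W1.I5
cycle 13: W0.I3
cycle 14: W2.I3
cycle 15: W0.I4
cycle 16: W0.I5
cycle 17: W0.I6
cycle 18: W0.I7
cycle 19: idle
cycle 20: W2.I4
cycle 21: W2.I5
cycle 22: W2.I6
cycle 23: W2.I7

Answer: 24 cycles, utilization 11/12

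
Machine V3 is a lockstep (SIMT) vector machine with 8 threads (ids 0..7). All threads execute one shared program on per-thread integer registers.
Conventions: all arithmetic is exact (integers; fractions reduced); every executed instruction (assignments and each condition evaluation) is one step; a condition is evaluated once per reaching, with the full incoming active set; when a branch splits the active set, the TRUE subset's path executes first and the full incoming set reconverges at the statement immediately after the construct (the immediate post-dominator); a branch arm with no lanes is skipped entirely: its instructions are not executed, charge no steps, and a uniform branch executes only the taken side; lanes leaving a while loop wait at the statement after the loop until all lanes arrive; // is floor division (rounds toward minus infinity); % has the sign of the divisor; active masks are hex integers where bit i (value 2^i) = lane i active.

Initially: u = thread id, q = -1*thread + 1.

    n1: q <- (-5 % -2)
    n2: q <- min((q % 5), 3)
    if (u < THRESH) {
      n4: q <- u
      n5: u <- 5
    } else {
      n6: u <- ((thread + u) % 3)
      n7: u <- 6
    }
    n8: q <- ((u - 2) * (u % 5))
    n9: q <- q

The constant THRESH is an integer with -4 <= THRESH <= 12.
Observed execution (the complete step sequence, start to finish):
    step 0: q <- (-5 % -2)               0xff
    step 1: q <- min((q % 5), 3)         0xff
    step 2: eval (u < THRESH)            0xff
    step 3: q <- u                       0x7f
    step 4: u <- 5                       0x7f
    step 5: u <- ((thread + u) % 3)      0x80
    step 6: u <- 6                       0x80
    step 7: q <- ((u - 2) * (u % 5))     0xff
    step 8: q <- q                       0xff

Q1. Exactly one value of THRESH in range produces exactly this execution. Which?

Answer: THRESH = 7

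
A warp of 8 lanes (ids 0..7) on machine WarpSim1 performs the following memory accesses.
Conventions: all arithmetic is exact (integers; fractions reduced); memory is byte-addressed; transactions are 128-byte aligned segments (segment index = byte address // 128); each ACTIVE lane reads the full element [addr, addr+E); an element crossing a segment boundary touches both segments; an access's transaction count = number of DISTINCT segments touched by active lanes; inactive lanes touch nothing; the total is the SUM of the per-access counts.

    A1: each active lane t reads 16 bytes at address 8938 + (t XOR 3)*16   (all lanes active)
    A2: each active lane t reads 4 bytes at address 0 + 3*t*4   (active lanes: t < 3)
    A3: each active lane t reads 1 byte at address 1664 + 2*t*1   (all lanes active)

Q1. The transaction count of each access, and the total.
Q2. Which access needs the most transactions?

A1: 2 transactions
A2: 1 transaction
A3: 1 transaction

Answer: 2,1,1; total 4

Answer: A1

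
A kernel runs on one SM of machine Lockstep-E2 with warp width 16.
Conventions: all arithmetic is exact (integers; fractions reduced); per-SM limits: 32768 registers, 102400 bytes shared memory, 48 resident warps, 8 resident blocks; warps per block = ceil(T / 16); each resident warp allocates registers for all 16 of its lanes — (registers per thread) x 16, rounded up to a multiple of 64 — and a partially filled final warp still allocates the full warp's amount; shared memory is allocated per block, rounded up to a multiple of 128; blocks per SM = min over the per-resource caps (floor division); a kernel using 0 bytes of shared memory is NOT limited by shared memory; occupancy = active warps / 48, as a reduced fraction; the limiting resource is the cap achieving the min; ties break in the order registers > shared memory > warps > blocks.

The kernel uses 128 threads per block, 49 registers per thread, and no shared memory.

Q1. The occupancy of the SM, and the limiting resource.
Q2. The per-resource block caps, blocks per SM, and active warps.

Answer: occupancy 2/3, limited by registers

registers: 4 blocks
shared memory: no limit (kernel uses none)
warps: 6 blocks
blocks: 8 blocks

Answer: 4 blocks, 32 active warps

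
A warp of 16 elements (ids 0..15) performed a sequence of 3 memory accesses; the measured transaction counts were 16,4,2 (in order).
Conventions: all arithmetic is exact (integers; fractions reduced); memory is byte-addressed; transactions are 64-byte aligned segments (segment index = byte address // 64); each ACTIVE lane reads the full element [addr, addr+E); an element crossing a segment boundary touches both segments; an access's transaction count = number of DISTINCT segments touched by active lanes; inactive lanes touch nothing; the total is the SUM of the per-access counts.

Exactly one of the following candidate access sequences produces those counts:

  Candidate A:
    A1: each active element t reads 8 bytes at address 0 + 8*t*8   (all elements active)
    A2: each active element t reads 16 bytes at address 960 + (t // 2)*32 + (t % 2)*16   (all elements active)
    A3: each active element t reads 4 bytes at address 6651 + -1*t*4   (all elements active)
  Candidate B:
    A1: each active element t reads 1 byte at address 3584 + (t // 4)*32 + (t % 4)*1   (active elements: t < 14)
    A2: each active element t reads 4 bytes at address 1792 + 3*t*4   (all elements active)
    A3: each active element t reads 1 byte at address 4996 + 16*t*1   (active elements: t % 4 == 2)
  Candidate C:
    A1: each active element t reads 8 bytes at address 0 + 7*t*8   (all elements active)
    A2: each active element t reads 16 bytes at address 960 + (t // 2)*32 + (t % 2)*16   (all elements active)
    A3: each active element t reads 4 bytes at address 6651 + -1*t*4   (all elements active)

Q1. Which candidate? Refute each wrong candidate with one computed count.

B: A1 gives 2 transactions, not 16
C: A1 gives 14 transactions, not 16
A: all counts match (16,4,2)

Answer: A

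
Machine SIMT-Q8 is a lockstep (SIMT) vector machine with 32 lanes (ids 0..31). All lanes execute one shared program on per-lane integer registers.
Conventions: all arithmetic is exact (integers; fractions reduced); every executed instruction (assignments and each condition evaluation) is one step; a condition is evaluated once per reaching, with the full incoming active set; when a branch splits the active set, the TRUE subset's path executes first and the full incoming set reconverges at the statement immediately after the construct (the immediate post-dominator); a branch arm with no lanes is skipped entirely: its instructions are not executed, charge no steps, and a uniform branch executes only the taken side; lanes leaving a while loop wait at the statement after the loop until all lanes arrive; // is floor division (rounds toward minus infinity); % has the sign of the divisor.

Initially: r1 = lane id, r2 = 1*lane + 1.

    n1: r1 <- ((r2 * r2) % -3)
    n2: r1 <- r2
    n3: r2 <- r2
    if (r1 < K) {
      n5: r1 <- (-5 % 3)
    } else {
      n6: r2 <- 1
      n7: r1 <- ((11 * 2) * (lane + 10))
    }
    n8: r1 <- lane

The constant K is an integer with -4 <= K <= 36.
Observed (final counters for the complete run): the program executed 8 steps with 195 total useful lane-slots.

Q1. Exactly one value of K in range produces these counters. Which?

Answer: K = 30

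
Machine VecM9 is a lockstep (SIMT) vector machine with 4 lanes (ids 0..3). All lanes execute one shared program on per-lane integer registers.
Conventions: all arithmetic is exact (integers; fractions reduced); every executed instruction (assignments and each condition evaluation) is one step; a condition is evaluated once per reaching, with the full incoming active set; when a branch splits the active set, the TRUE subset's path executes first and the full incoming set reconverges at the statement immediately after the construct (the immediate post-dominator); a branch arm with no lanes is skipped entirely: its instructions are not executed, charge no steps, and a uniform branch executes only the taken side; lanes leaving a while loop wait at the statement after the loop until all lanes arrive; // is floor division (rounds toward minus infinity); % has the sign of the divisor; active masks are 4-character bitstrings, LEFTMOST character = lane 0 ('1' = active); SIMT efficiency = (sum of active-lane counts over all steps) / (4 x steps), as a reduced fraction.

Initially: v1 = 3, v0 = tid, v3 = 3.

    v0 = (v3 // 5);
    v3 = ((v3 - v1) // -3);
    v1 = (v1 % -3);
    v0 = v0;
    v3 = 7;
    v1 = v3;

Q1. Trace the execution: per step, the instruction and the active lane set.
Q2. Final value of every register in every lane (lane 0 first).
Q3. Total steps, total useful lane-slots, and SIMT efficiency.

step 0: v0 <- (v3 // 5)              1111
step 1: v3 <- ((v3 - v1) // -3)      1111
step 2: v1 <- (v1 % -3)              1111
step 3: v0 <- v0                     1111
step 4: v3 <- 7                      1111
step 5: v1 <- v3                     1111

Answer: 6 steps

v1: 7,7,7,7
v0: 0,0,0,0
v3: 7,7,7,7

steps = 6; useful = 24; efficiency = 24/24 = 1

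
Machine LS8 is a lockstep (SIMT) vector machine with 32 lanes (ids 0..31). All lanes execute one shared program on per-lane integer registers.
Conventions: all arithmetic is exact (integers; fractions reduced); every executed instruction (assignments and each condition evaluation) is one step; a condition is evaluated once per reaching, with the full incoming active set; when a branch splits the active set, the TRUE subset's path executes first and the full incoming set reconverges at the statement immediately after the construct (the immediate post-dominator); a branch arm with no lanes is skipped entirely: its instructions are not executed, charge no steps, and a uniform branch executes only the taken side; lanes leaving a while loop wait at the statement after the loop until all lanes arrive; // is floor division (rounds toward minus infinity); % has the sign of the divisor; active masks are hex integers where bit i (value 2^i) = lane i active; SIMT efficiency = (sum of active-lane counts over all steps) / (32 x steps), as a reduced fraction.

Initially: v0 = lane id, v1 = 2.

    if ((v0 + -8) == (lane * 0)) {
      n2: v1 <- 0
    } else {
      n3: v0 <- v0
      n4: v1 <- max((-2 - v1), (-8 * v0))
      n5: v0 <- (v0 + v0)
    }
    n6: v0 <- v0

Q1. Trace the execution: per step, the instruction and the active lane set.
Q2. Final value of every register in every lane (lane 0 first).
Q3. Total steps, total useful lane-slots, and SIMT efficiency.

step 0: eval ((v0 + -8) == (lane * 0)) 0xffffffff
step 1: v1 <- 0                      0x00000100
step 2: v0 <- v0                     0xfffffeff
step 3: v1 <- max((-2 - v1), (-8 * v0)) 0xfffffeff
step 4: v0 <- (v0 + v0)              0xfffffeff
step 5: v0 <- v0                     0xffffffff

Answer: 6 steps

v0: 0,2,4,6,8,10,12,14,8,18,20,22,24,26,28,30,32,34,36,38,40,42,44,46,48,50,52,54,56,58,60,62
v1: 0,-4,-4,-4,-4,-4,-4,-4,0,-4,-4,-4,-4,-4,-4,-4,-4,-4,-4,-4,-4,-4,-4,-4,-4,-4,-4,-4,-4,-4,-4,-4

steps = 6; useful = 158; efficiency = 158/192 = 79/96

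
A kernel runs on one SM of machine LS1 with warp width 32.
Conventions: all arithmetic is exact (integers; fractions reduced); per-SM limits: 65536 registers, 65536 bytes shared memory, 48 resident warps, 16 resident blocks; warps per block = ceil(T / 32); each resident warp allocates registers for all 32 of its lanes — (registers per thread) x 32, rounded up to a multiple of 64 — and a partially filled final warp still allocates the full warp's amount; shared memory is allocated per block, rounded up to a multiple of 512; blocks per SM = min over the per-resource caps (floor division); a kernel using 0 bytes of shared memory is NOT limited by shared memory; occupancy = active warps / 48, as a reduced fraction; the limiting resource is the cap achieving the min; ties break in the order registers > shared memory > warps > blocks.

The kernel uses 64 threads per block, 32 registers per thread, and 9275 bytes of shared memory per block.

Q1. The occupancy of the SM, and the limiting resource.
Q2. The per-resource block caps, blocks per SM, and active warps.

Answer: occupancy 1/4, limited by shared memory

registers: 32 blocks
shared memory: 6 blocks
warps: 24 blocks
blocks: 16 blocks

Answer: 6 blocks, 12 active warps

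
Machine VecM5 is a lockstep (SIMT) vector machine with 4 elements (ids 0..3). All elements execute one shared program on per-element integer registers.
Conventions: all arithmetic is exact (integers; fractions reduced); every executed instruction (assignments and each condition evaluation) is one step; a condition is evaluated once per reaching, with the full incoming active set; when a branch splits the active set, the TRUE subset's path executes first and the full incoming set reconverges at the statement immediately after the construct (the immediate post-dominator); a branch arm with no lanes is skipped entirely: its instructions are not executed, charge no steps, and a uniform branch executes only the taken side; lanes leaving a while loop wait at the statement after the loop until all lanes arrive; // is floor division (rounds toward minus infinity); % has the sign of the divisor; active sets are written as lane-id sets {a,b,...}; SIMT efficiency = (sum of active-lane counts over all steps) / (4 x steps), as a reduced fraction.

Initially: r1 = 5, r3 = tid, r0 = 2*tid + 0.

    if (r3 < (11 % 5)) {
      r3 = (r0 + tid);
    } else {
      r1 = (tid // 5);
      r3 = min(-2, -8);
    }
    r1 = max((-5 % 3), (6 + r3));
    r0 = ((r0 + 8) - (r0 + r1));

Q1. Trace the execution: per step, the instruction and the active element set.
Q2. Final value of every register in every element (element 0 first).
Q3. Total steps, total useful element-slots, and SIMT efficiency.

step 0: eval (r3 < (11 % 5))         {0,1,2,3}
step 1: r3 <- (r0 + tid)             {0}
step 2: r1 <- (tid // 5)             {1,2,3}
step 3: r3 <- min(-2, -8)            {1,2,3}
step 4: r1 <- max((-5 % 3), (6 + r3)) {0,1,2,3}
step 5: r0 <- ((r0 + 8) - (r0 + r1)) {0,1,2,3}

Answer: 6 steps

r1: 6,1,1,1
r3: 0,-8,-8,-8
r0: 2,7,7,7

steps = 6; useful = 19; efficiency = 19/24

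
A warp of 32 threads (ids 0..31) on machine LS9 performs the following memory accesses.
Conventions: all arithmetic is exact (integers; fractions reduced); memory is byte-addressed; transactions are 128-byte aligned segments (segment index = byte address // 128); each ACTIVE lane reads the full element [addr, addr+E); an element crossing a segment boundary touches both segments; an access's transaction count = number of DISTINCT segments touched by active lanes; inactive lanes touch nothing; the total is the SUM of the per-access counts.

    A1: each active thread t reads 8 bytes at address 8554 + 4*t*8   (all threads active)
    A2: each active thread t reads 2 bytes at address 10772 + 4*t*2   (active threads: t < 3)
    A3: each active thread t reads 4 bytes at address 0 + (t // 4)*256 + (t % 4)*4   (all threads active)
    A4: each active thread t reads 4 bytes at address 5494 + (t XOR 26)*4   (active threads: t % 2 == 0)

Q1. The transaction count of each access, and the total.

A1: 9 transactions
A2: 1 transaction
A3: 8 transactions
A4: 2 transactions

Answer: 9,1,8,2; total 20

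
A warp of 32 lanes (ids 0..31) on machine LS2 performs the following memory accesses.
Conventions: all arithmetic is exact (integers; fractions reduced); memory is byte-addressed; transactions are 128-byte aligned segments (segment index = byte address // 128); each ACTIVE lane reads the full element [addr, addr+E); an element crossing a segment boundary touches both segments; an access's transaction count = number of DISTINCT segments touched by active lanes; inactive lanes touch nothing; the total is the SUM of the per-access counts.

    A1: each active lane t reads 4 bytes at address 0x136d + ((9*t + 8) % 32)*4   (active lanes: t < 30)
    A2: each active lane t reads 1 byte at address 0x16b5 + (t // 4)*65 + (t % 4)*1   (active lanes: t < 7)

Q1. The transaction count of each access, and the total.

A1: 2 transactions
A2: 1 transaction

Answer: 2,1; total 3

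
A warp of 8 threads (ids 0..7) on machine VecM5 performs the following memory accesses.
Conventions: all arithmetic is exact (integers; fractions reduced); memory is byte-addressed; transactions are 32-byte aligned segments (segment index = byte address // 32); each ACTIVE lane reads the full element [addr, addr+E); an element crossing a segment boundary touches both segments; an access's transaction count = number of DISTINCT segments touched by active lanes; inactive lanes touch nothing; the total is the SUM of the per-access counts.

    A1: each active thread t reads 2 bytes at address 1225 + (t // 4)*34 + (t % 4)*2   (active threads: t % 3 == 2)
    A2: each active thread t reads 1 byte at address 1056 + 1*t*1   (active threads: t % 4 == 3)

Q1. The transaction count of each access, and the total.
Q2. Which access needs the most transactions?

A1: 2 transactions
A2: 1 transaction

Answer: 2,1; total 3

Answer: A1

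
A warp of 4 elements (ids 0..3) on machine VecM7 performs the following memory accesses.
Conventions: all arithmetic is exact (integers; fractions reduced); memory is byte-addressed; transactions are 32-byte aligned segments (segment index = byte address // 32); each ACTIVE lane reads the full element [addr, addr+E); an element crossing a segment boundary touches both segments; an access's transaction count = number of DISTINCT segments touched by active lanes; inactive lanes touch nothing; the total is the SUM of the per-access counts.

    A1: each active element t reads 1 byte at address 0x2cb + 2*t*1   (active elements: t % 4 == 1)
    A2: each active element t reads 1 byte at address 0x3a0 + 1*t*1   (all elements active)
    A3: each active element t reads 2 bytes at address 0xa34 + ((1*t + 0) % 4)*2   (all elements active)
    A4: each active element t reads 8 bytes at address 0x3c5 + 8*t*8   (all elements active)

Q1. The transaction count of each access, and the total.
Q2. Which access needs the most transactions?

A1: 1 transaction
A2: 1 transaction
A3: 1 transaction
A4: 4 transactions

Answer: 1,1,1,4; total 7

Answer: A4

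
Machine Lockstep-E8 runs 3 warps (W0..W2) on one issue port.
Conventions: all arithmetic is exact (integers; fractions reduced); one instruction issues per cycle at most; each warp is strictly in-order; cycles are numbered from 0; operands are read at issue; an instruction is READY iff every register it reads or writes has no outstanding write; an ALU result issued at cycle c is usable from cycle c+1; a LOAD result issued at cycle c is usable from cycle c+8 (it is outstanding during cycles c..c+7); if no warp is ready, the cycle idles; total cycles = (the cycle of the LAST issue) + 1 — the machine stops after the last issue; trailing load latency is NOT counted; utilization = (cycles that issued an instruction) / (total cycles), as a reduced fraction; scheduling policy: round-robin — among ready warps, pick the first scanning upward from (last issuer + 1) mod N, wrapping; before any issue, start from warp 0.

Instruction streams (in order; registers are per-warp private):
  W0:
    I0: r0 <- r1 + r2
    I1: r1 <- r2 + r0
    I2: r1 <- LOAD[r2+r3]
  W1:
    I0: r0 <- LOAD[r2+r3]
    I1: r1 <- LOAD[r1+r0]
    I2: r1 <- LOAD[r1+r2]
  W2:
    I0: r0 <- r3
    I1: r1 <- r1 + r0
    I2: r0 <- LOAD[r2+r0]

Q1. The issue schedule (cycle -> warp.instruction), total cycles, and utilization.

cycle 0: W0.I0
cycle 1: W1.I0
cycle 2: W2.I0
cycle 3: W0.I1
cycle 4: W2.I1
cycle 5: W0.I2
cycle 6: W2.I2
cycle 7: idle
cycle 8: idle
cycle 9: W1.I1
cycle 10: idle
cycle 11: idle
cycle 12: idle
cycle 13: idle
cycle 14: idle
cycle 15: idle
cycle 16: idle
cycle 17: W1.I2

Answer: 18 cycles, utilization 1/2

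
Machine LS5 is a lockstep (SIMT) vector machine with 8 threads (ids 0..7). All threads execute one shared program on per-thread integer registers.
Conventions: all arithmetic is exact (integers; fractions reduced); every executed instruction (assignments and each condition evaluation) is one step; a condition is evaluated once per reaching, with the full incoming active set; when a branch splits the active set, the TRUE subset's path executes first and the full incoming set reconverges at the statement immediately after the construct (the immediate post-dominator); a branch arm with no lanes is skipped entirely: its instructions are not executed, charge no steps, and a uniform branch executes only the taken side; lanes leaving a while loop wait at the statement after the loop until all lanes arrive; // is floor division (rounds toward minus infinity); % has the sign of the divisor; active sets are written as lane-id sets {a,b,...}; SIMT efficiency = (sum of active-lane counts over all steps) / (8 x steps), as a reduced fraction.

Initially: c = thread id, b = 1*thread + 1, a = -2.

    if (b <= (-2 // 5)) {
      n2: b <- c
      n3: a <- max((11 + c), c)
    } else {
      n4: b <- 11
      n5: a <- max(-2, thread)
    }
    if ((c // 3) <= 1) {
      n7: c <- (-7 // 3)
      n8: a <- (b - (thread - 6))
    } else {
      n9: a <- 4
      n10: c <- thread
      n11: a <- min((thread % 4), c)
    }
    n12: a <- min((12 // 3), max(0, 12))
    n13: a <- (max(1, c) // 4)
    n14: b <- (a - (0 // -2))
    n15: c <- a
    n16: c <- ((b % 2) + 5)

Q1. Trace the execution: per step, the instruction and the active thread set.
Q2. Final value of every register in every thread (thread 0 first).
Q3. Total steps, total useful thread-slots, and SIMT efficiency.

step 0: eval (b <= (-2 // 5))        {0,1,2,3,4,5,6,7}
step 1: b <- 11                      {0,1,2,3,4,5,6,7}
step 2: a <- max(-2, thread)         {0,1,2,3,4,5,6,7}
step 3: eval ((c // 3) <= 1)         {0,1,2,3,4,5,6,7}
step 4: c <- (-7 // 3)               {0,1,2,3,4,5}
step 5: a <- (b - (thread - 6))      {0,1,2,3,4,5}
step 6: a <- 4                       {6,7}
step 7: c <- thread                  {6,7}
step 8: a <- min((thread % 4), c)    {6,7}
step 9: a <- min((12 // 3), max(0, 12)) {0,1,2,3,4,5,6,7}
step 10: a <- (max(1, c) // 4)        {0,1,2,3,4,5,6,7}
step 11: b <- (a - (0 // -2))         {0,1,2,3,4,5,6,7}
step 12: c <- a                       {0,1,2,3,4,5,6,7}
step 13: c <- ((b % 2) + 5)           {0,1,2,3,4,5,6,7}

Answer: 14 steps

c: 5,5,5,5,5,5,6,6
b: 0,0,0,0,0,0,1,1
a: 0,0,0,0,0,0,1,1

steps = 14; useful = 90; efficiency = 90/112 = 45/56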